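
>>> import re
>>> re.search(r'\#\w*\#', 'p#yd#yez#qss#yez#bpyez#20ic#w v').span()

(1, 5)

The match spans [1:5] → '#yd#'.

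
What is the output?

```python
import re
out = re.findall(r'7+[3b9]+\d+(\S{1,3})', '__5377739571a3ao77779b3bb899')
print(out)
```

['a3a', '9']

The pattern matches one or more of a literal '7'; then one or more of one of [3b9], then one or more of a digit; then 1 to 3 of a non-whitespace character (captured).
`findall` collects group 1 from each match (2 total).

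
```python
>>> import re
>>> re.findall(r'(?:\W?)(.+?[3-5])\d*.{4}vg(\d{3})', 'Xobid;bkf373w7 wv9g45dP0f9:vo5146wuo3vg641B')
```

[('Xobid;bkf373w7 wv9g45dP0f9:vo5', '641')]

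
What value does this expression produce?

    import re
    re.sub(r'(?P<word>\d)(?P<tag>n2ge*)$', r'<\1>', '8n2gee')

`\1` in the replacement pulls in group 1's text for each match.

'<8>'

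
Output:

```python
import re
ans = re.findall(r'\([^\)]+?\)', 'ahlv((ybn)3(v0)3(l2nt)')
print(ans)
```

['((ybn)', '(v0)', '(l2nt)']

Matches: at [4:10] → '((ybn)'; at [11:15] → '(v0)'; at [16:22] → '(l2nt)'.
`findall` yields the raw match text (3 of them) because the pattern has no groups.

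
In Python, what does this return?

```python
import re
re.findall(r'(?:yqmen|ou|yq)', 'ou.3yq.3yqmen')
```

['ou', 'yq', 'yqmen']

`|` is ordered: at each position the engine commits to the first alternative that works.
Since nothing is captured, `findall` lists the 3 matched substrings directly.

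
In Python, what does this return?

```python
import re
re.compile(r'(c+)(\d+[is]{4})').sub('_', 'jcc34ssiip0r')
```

Pattern: one or more of a literal 'c' (captured); then one or more of a digit, then exactly 4 of one of [is] (captured).
Matches: at [1:9] → 'cc34ssii'.
`sub` substitutes '_' at each match site.

'j_p0r'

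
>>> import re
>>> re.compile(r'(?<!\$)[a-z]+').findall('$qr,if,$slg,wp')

The negative lookahead/lookbehind blocks any match where the forbidden context is present.
No capturing groups, so `findall` returns the 4 full match strings.

['r', 'if', 'lg', 'wp']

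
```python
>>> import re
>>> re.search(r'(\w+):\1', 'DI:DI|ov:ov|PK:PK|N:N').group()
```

A backreference is literal: `\1` must see the identical characters the first group matched.
The match spans [0:5] → 'DI:DI'.

'DI:DI'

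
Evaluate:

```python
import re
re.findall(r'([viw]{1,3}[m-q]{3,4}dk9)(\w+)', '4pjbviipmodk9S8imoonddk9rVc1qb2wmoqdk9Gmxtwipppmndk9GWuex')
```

[('viipmodk9', 'S8imoonddk9rVc1qb2wmoqdk9Gmxtwipppmndk9GWuex')]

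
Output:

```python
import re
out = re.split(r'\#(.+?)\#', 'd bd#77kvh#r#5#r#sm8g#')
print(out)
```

['d bd', '77kvh', 'r', '5', 'r', 'sm8g', '']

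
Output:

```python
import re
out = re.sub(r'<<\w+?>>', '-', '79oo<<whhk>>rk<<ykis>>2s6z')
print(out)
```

79oo-rk-2s6z

Matches: at [4:12] → '<<whhk>>'; at [14:22] → '<<ykis>>'.
Each match is replaced by '-'.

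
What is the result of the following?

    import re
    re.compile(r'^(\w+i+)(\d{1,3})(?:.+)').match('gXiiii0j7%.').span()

(0, 11)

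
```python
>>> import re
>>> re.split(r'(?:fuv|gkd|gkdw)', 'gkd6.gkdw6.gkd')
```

Alternation tries branches left to right and keeps the first one that lets the overall match succeed at that position.
Matches to split on: at [0:3] → 'gkd'; at [5:8] → 'gkd'; at [11:14] → 'gkd'.
Each match becomes a cut point; 4 segments remain.

['', '6.', 'w6.', '']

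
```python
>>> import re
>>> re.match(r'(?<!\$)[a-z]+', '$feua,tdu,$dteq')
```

None

`re.match` won't scan ahead — the pattern has to work from the very first character.
Here the pattern fails at index 0, so the call returns None.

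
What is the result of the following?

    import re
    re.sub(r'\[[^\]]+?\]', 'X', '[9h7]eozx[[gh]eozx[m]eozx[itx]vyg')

'XeozxXeozxXeozxXvyg'

Matches: at [0:5] → '[9h7]'; at [9:14] → '[[gh]'; at [18:21] → '[m]'; at [25:30] → '[itx]'.
`sub` substitutes 'X' at each match site.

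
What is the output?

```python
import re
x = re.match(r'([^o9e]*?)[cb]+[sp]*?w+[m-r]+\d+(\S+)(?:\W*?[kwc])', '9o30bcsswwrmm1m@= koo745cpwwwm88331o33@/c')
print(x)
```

None

`match` is anchored at position 0; if the pattern doesn't fit there, it returns None.
Here the string doesn't start with a match, so the call returns None.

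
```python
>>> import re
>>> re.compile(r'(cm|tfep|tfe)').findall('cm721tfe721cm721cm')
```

Scanning left to right: at [0:2] match 'cm', group 1 = 'cm'; at [5:8] match 'tfe', group 1 = 'tfe'; at [11:13] match 'cm', group 1 = 'cm'; at [16:18] match 'cm', group 1 = 'cm'.
One capturing group, so `findall` returns just the captured substring from each match — 4 in all.

['cm', 'tfe', 'cm', 'cm']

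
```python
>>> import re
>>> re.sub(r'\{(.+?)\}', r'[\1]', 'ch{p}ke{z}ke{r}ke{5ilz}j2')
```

Lazy quantifiers expand one character at a time until the remainder of the pattern can match.
Matches: at [2:5] → '{p}'; at [7:10] → '{z}'; at [12:15] → '{r}'; at [17:23] → '{5ilz}'.
The replacement refers to a captured group, so each match is rewritten using its own captured text.

'ch[p]ke[z]ke[r]ke[5ilz]j2'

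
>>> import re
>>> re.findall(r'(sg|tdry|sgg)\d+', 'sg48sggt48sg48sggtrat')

['sg', 'sg']

Matches: at [0:4] match 'sg48', group 1 = 'sg'; at [10:14] match 'sg48', group 1 = 'sg'.
With a single group, `findall` returns only what that group captured — 2 items.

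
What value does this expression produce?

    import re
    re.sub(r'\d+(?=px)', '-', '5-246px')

The lookaround is zero-width — it requires the adjacent text to match without consuming it, so the asserted text isn't part of the match.
Each match is replaced by '-'.

'5--px'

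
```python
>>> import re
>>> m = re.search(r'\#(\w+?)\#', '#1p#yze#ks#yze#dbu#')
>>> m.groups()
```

`re.search` tries every starting position until one works.
The match spans [0:4] → '#1p#'.
Captured: group 1 = '1p'.

('1p',)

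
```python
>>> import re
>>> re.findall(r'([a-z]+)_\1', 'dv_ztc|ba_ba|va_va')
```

['ba', 'va']

`\1` is not a pattern — it's the concrete string captured by group 1, re-applied verbatim.
Walking the string: at [7:12] match 'ba_ba', group 1 = 'ba'; at [13:18] match 'va_va', group 1 = 'va'.
Because there's exactly one group, `findall` drops the full match and keeps group 1 from each hit.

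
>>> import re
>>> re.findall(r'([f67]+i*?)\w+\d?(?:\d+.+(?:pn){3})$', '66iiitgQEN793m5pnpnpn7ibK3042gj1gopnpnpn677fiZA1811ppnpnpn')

The pattern matches one or more of one of [f67], then zero or more of a literal 'i' (lazy) (captured); then one or more of a word character, then optionally a digit; then one or more of a digit, then one or more of any character, then the literal 'pn' repeated 3 times (non-capturing group); then anchored at the end.
`findall` collects group 1 from the one match (1 total).

['66']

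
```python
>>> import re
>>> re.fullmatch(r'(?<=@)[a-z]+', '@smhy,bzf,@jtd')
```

The `(?=…)`/`(?<=…)` assertion just peeks at neighbouring text; it doesn't advance the match position.
For `fullmatch`, every character of the input must be accounted for by the pattern.
Here the pattern can't cover the whole string, so the call returns None.

None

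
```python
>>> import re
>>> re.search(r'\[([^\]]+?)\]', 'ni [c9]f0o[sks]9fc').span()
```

(3, 7)

Unlike `match`, `search` isn't anchored — it looks for the pattern anywhere in the string.
The match spans [3:7] → '[c9]'.
Captured: group 1 = 'c9'.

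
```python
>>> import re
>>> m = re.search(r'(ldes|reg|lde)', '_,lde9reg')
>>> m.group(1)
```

'lde'

The match spans [2:5] → 'lde'.
Captured: group 1 = 'lde'.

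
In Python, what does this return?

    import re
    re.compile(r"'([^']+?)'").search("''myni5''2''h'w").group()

"'myni5'"

The match spans [1:8] → "'myni5'".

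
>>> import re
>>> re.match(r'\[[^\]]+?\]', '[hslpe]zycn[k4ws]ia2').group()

`re.match` won't scan ahead — the pattern has to work from the very first character.
The match spans [0:7] → '[hslpe]'.

'[hslpe]'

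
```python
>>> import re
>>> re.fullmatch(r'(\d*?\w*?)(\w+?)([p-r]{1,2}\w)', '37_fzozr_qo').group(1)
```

''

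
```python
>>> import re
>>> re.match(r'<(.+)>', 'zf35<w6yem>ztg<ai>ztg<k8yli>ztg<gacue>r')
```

None

`re.match` only tries the pattern at the start of the string.
Here the string doesn't start with a match, so the call returns None.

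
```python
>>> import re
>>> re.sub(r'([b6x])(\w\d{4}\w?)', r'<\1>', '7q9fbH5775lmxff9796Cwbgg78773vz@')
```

'7q9f<b>mxff9796Cwbgg78773vz@'

This matches one of [b6x] (captured); then a word character, then exactly 4 of a digit, then optionally a word character (captured).
Matches: at [4:11] → 'bH5775l'.
`\1` in the replacement pulls in group 1's text for each match.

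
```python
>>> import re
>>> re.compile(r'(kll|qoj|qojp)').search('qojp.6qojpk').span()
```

(0, 3)

`|` is ordered: at each position the engine commits to the first alternative that works.
The match spans [0:3] → 'qoj'.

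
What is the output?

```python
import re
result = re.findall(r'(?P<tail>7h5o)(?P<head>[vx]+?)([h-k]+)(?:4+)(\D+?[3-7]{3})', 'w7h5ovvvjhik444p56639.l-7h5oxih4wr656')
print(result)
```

[('7h5o', 'vvv', 'jhik', 'p566'), ('7h5o', 'x', 'ih', 'wr656')]

This matches the literal '7h5', then the literal 'o' (captured as 'tail'); then one or more of one of [vx] (lazy) (captured as 'head'); then one or more of a character in [h-k] (captured); then one or more of a literal '4' (non-capturing group); then one or more of a non-digit (lazy), then exactly 3 of a character in [3-7] (captured).
Matches: at [1:19] match '7h5ovvvjhik444p566', groups = ('7h5o', 'vvv', 'jhik', 'p566'); at [24:37] match '7h5oxih4wr656', groups = ('7h5o', 'x', 'ih', 'wr656').
With 4 capturing groups, `findall` returns a 4-tuple per match.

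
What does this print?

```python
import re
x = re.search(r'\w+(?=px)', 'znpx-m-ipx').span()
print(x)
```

(0, 2)

The positive lookaround only admits positions where the adjacent text matches; those characters stay outside the span.
The match spans [0:2] → 'zn'.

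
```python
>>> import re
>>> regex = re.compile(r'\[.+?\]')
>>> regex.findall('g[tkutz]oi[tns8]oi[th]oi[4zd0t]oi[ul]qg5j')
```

['[tkutz]', '[tns8]', '[th]', '[4zd0t]', '[ul]']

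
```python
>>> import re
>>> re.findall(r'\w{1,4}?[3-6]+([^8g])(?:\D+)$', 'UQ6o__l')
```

['o']

Pattern: 1 to 4 of a word character (lazy); then one or more of a character in [3-6]; then any character except [8g] (captured); then one or more of a non-digit (non-capturing group); then anchored at the end.
Matches: at [0:7] match 'UQ6o__l', group 1 = 'o'.
`findall` collects group 1 from the one match (1 total).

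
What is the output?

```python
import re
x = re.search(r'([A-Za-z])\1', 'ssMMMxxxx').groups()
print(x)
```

The match spans [0:2] → 'ss'.
Captured: group 1 = 's'.

('s',)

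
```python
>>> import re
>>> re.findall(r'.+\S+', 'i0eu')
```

The pattern matches one or more of any character; then one or more of a non-whitespace character.
Since nothing is captured, `findall` lists the 1 matched substring directly.

['i0eu']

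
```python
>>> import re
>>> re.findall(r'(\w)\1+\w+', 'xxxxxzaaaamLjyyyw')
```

After group 1 captures some text, `\1` only succeeds where that same text appears again.
Walking the string: at [0:17] match 'xxxxxzaaaamLjyyyw', group 1 = 'x'.
One capturing group, so `findall` returns just the captured substring from the one match — 1 in all.

['x']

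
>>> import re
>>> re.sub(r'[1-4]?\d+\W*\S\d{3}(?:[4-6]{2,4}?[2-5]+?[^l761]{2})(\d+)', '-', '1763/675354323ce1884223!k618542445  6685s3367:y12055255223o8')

'-!k-s-o8'

Pattern: optionally a character in [1-4], then one or more of a digit; then zero or more of a non-word character, then a non-whitespace character, then exactly 3 of a digit; then 2 to 4 of a character in [4-6] (lazy), then one or more of a character in [2-5] (lazy), then exactly 2 of any character except [l761] (non-capturing group); then one or more of a digit (captured).
The `?` after the quantifier makes it lazy — it takes as little as possible before letting the rest of the pattern try.
Matches: at [0:23] → '1763/675354323ce1884223'; at [25:40] → '618542445  6685'; at [41:58] → '3367:y12055255223'.
`sub` substitutes '-' at each match site.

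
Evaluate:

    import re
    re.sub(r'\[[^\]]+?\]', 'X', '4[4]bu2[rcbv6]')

Matches: at [1:4] → '[4]'; at [7:14] → '[rcbv6]'.
`sub` substitutes 'X' at each match site.

'4Xbu2X'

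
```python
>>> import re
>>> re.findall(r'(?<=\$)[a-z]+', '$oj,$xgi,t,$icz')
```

Because the assertion is zero-width, the text it checks is not consumed and won't appear in the result.
No capturing groups, so `findall` returns the 3 full match strings.

['oj', 'xgi', 'icz']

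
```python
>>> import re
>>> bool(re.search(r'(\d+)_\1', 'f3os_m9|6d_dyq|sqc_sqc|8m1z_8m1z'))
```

A backreference is literal: `\1` must see the identical characters the first group matched.
Here nothing in the string fits, so the call returns None, and `bool(None)` is False.

False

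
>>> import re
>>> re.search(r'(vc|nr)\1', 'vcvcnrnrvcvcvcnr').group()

'vcvc'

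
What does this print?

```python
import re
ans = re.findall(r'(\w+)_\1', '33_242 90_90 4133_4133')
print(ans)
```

A backreference is literal: `\1` must see the identical characters the first group matched.
Because there's exactly one group, `findall` drops the full match and keeps group 1 from each hit.

['90', '4133']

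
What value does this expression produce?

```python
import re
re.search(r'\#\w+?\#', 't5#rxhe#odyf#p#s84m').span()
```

(2, 8)

The match spans [2:8] → '#rxhe#'.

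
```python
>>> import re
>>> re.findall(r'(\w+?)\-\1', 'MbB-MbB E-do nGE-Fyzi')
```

['MbB']

The backreference `\1` re-matches whatever the first group consumed, character for character.
Walking the string: at [0:7] match 'MbB-MbB', group 1 = 'MbB'.
One capturing group, so `findall` returns just the captured substring from the one match — 1 in all.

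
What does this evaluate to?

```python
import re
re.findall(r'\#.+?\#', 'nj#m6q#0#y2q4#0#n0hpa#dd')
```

A non-greedy quantifier consumes as few characters as it can — just enough that the remainder of the pattern still matches from where it stops; whatever follows it matches normally.
Matches: at [2:7] → '#m6q#'; at [8:14] → '#y2q4#'; at [15:22] → '#n0hpa#'.
No capturing groups, so `findall` returns the 3 full match strings.

['#m6q#', '#y2q4#', '#n0hpa#']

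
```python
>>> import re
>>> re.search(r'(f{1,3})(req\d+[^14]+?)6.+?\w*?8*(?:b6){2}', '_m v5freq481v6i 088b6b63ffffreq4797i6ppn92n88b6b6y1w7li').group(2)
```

The pattern matches 1 to 3 of a literal 'f' (captured); then the literal 'req', then one or more of a digit, then one or more of any character except [14] (lazy) (captured); then the literal '6', then one or more of any character (lazy); then zero or more of a word character (lazy), then zero or more of the literal '8', then the literal 'b6' repeated 2 times.
Because the quantifier is non-greedy, it stops expanding at the earliest point where the rest of the pattern can succeed.
`re.search` tries every starting position until one works.
The match spans [5:23] → 'freq481v6i 088b6b6'.
Captured: group 1 = 'f', group 2 = 'req481v'.

'req481v'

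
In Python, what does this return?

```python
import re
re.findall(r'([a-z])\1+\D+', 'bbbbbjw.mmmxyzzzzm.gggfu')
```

['b']

`\1` is not a pattern — it's the concrete string captured by group 1, re-applied verbatim.
Matches: at [0:24] match 'bbbbbjw.mmmxyzzzzm.gggfu', group 1 = 'b'.
With a single group, `findall` returns only what that group captured — 1 item.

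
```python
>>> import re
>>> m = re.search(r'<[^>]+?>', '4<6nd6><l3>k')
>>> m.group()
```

'<6nd6>'

`re.search` tries every starting position until one works.
The match spans [1:7] → '<6nd6>'.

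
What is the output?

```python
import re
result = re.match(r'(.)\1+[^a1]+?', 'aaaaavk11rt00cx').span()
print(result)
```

(0, 6)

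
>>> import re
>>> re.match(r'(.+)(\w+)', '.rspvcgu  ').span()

(0, 8)

This matches one or more of any character (captured); then one or more of a word character (captured).
`match` is anchored at position 0; if the pattern doesn't fit there, it returns None.
The match spans [0:8] → '.rspvcgu'.
Captured: group 1 = '.rspvcg', group 2 = 'u'.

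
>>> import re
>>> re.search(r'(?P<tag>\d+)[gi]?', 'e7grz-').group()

Pattern: one or more of a digit (captured as 'tag'); then optionally one of [gi].
Unlike `match`, `search` isn't anchored — it looks for the pattern anywhere in the string.
The match spans [1:3] → '7g'.
Captured: group 1 = '7'.

'7g'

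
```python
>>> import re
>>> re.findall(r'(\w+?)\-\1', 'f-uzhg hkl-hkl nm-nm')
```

['hkl', 'nm']

A backreference is literal: `\1` must see the identical characters the first group matched.
Scanning left to right: at [7:14] match 'hkl-hkl', group 1 = 'hkl'; at [15:20] match 'nm-nm', group 1 = 'nm'.
`findall` collects group 1 from each match (2 total).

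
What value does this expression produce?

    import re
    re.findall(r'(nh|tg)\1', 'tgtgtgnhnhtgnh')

`\1` has to match the exact text group 1 already captured.
`findall` collects group 1 from each match (2 total).

['tg', 'nh']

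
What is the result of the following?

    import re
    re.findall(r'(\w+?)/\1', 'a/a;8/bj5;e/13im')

['a']

A backreference is literal: `\1` must see the identical characters the first group matched.
With a single group, `findall` returns only what that group captured — 1 item.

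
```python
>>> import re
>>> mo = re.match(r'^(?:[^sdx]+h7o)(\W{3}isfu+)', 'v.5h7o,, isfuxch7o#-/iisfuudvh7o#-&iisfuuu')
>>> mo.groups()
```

Pattern: anchored at the start of the string; then one or more of any character except [sdx], then the literal 'h7o' (non-capturing group); then exactly 3 of a non-word character, then the literal 'isf', then one or more of the literal 'u' (captured).
`re.match` only tries the pattern at the start of the string.
The match spans [0:13] → 'v.5h7o,, isfu'.
Captured: group 1 = ',, isfu'.

(',, isfu',)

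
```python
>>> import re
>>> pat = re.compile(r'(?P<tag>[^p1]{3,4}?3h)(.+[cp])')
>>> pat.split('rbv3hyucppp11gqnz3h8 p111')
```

This matches 3 to 4 of any character except [p1] (lazy), then the literal '3h' (captured as 'tag'); then one or more of any character, then one of [cp] (captured).
Matches to split on: at [0:22] → 'rbv3hyucppp11gqnz3h8 p'.
`re.split` interleaves the captured-group text with the surrounding fragments.

['', 'rbv3h', 'yucppp11gqnz3h8 p', '111']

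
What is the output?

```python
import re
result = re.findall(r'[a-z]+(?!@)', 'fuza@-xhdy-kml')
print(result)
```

['fuz', 'xhdy', 'kml']

`(?!…)`/`(?<!…)` only lets a position through if the neighbouring text does NOT match; no characters are consumed.
`findall` yields the raw match text (3 of them) because the pattern has no groups.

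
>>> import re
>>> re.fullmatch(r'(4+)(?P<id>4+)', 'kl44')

None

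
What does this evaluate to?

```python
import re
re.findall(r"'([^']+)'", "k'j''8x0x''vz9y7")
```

Matches: at [1:4] match "'j'", group 1 = 'j'; at [4:10] match "'8x0x'", group 1 = '8x0x'.
One capturing group, so `findall` returns just the captured substring from each match — 2 in all.

['j', '8x0x']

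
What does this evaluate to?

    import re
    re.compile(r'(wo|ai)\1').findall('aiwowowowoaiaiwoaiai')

['wo', 'wo', 'ai', 'ai']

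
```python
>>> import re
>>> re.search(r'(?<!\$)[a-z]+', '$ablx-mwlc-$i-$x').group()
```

`(?!…)`/`(?<!…)` only lets a position through if the neighbouring text does NOT match; no characters are consumed.
`re.search` scans for the first position where the pattern succeeds.
The match spans [2:5] → 'blx'.

'blx'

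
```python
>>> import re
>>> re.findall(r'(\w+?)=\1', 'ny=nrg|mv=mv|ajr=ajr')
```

['mv', 'ajr']

`\1` has to match the exact text group 1 already captured.
One capturing group, so `findall` returns just the captured substring from each match — 2 in all.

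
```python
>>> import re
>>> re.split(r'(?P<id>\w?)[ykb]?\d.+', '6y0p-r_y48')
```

['', '6', '']

`re.split` interleaves the captured-group text with the surrounding fragments.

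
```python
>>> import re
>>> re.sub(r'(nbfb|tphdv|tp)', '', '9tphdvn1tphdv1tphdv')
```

The regex engine tests alternatives in the order written; an earlier branch that matches wins even if a later one would match more.
Matches: at [1:6] → 'tphdv'; at [8:13] → 'tphdv'; at [14:19] → 'tphdv'.
Each match is replaced by ''.

'9n11'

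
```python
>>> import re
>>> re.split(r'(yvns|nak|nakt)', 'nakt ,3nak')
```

Alternation tries branches left to right and keeps the first one that lets the overall match succeed at that position.
The group in the pattern means `split` returns the separators' captures alongside the pieces.

['', 'nak', 't ,3', 'nak', '']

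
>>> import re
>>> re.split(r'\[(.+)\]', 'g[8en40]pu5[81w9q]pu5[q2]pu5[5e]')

Matches to split on: at [1:32] → '[8en40]pu5[81w9q]pu5[q2]pu5[5e]'.
`re.split` interleaves the captured-group text with the surrounding fragments.

['g', '8en40]pu5[81w9q]pu5[q2]pu5[5e', '']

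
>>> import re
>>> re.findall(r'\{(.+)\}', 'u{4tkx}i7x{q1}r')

Because there's exactly one group, `findall` drops the full match and keeps group 1 from the one hit.

['4tkx}i7x{q1']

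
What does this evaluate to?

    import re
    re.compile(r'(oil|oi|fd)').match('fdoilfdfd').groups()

('fd',)

The match spans [0:2] → 'fd'.
Captured: group 1 = 'fd'.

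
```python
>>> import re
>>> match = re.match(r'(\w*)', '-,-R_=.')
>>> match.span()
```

(0, 0)

This matches zero or more of a word character (captured).
`re.match` only tries the pattern at the start of the string.
The match spans [0:0] → ''.
Captured: group 1 = ''.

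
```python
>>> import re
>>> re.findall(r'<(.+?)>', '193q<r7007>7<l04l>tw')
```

['r7007', 'l04l']

Because the quantifier is non-greedy, it stops expanding at the earliest point where the rest of the pattern can succeed.
Matches: at [4:11] match '<r7007>', group 1 = 'r7007'; at [12:18] match '<l04l>', group 1 = 'l04l'.
Because there's exactly one group, `findall` drops the full match and keeps group 1 from each hit.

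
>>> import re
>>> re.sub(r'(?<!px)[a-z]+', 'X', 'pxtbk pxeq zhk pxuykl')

'X X X X'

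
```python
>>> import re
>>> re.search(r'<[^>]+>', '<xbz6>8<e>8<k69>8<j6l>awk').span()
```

The match spans [0:6] → '<xbz6>'.

(0, 6)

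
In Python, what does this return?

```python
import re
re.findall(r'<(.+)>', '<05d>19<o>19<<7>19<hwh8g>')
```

Matches: at [0:25] match '<05d>19<o>19<<7>19<hwh8g>', group 1 = '05d>19<o>19<<7>19<hwh8g'.
One capturing group, so `findall` returns just the captured substring from the one match — 1 in all.

['05d>19<o>19<<7>19<hwh8g']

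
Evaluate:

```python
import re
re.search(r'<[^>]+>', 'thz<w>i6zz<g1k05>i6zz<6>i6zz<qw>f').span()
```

`re.search` tries every starting position until one works.
The match spans [3:6] → '<w>'.

(3, 6)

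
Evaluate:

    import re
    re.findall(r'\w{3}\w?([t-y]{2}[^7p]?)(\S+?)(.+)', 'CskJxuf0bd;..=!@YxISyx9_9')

[('xuf', '0', 'bd;..=!@YxISyx9_9')]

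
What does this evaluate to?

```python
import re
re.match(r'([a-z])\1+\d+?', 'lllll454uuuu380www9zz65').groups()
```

A backreference is literal: `\1` must see the identical characters the first group matched.
`match` is anchored at position 0; if the pattern doesn't fit there, it returns None.
The match spans [0:6] → 'lllll4'.
Captured: group 1 = 'l'.

('l',)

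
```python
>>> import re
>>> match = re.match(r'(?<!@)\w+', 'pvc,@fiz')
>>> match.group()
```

'pvc'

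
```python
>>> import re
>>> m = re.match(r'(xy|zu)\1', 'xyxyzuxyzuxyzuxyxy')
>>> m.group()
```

'xyxy'

A backreference is literal: `\1` must see the identical characters the first group matched.
`match` is anchored at position 0; if the pattern doesn't fit there, it returns None.
The match spans [0:4] → 'xyxy'.
Captured: group 1 = 'xy'.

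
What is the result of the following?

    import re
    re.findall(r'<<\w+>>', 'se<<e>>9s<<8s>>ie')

Scanning left to right: at [2:7] → '<<e>>'; at [9:15] → '<<8s>>'.
Since nothing is captured, `findall` lists the 2 matched substrings directly.

['<<e>>', '<<8s>>']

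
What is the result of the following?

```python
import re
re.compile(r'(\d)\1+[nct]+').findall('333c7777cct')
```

After group 1 captures some text, `\1` only succeeds where that same text appears again.
Scanning left to right: at [0:4] match '333c', group 1 = '3'; at [4:11] match '7777cct', group 1 = '7'.
One capturing group, so `findall` returns just the captured substring from each match — 2 in all.

['3', '7']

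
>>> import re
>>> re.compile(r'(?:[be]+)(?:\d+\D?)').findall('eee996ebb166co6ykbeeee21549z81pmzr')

['eee996e', 'bb166c', 'beeee21549z']

This matches one or more of one of [be] (non-capturing group); then one or more of a digit, then optionally a non-digit (non-capturing group).
Scanning left to right: at [0:7] → 'eee996e'; at [7:13] → 'bb166c'; at [17:28] → 'beeee21549z'.
No capturing groups, so `findall` returns the 3 full match strings.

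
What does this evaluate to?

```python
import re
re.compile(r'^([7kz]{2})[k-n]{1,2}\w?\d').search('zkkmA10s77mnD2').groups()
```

Pattern: anchored at the start of the string; then exactly 2 of one of [7kz] (captured); then 1 to 2 of a character in [k-n], then optionally a word character; then a digit.
`re.search` tries every starting position until one works.
The match spans [0:6] → 'zkkmA1'.
Captured: group 1 = 'zk'.

('zk',)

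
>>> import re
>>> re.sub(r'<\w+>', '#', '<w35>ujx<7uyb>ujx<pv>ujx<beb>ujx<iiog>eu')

'#ujx#ujx#ujx#ujx#eu'

`sub` substitutes '#' at each match site.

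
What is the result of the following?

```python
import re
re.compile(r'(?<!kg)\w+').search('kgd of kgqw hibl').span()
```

A negative assertion filters positions out without eating any characters.
The match spans [0:3] → 'kgd'.

(0, 3)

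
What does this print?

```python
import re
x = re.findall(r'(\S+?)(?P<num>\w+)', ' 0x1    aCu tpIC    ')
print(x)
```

[('0', 'x1'), ('a', 'Cu'), ('t', 'pIC')]

The `?` after the quantifier makes it lazy — it takes as little as possible before letting the rest of the pattern try.
`findall` packs the 2 group values into a tuple for every match.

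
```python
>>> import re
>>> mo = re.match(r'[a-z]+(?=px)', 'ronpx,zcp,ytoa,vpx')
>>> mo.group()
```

'ron'

The lookaround is zero-width — it requires the adjacent text to match without consuming it, so the asserted text isn't part of the match.
With `match`, the pattern is implicitly anchored at the beginning.
The match spans [0:3] → 'ron'.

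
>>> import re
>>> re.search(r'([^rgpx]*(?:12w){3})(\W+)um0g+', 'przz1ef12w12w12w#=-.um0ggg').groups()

The pattern matches zero or more of any character except [rgpx], then the literal '12w' repeated 3 times (captured); then one or more of a non-word character (captured); then the literal 'um0', then one or more of the literal 'g'.
Unlike `match`, `search` isn't anchored — it looks for the pattern anywhere in the string.
The match spans [2:26] → 'zz1ef12w12w12w#=-.um0ggg'.
Captured: group 1 = 'zz1ef12w12w12w', group 2 = '#=-.'.

('zz1ef12w12w12w', '#=-.')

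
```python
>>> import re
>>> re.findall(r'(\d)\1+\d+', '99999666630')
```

['9']

After group 1 captures some text, `\1` only succeeds where that same text appears again.
Matches: at [0:11] match '99999666630', group 1 = '9'.
With a single group, `findall` returns only what that group captured — 1 item.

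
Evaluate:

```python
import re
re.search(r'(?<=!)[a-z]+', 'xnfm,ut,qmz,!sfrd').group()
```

'sfrd'

Because the assertion is zero-width, the text it checks is not consumed and won't appear in the result.
The match spans [13:17] → 'sfrd'.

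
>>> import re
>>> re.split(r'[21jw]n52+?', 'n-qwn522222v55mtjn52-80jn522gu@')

['n-q', '2222v55mt', '-80', '2gu@']

The string is cut at each match, leaving 4 pieces.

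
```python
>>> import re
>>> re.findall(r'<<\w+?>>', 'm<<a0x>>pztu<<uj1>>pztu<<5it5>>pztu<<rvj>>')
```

Walking the string: at [1:8] → '<<a0x>>'; at [12:19] → '<<uj1>>'; at [23:31] → '<<5it5>>'; at [35:42] → '<<rvj>>'.
With no groups in the pattern, `findall` gives back each whole match — 4 here.

['<<a0x>>', '<<uj1>>', '<<5it5>>', '<<rvj>>']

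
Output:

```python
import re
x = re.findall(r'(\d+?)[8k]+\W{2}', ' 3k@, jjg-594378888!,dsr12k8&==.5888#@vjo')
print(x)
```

['3', '59437', '12', '5']

Pattern: one or more of a digit (lazy) (captured); then one or more of one of [8k], then exactly 2 of a non-word character.
Because the quantifier is non-greedy, it stops expanding at the earliest point where the rest of the pattern can succeed.
Walking the string: at [1:5] match '3k@,', group 1 = '3'; at [10:21] match '594378888!,', group 1 = '59437'; at [24:30] match '12k8&=', group 1 = '12'; at [32:38] match '5888#@', group 1 = '5'.
Because there's exactly one group, `findall` drops the full match and keeps group 1 from each hit.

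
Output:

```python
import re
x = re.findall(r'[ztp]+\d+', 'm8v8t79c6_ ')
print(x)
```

This matches one or more of one of [ztp]; then one or more of a digit.
No capturing groups, so `findall` returns the 1 full match string.

['t79']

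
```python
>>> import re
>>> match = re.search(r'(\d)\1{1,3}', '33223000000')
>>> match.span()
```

(0, 2)

The backreference `\1` re-matches whatever the first group consumed, character for character.
The match spans [0:2] → '33'.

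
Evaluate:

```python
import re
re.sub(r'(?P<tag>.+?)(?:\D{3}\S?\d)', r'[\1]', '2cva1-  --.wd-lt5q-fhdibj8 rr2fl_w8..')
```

Each match is replaced using the text its own group 1 captured.

'[2][-  --.w][q-fh][ rr2]..'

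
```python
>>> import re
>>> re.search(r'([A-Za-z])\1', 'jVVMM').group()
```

`\1` has to match the exact text group 1 already captured.
`re.search` tries every starting position until one works.
The match spans [1:3] → 'VV'.
Captured: group 1 = 'V'.

'VV'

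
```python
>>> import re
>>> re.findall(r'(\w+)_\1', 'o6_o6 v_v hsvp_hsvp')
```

`\1` has to match the exact text group 1 already captured.
Matches: at [0:5] match 'o6_o6', group 1 = 'o6'; at [6:9] match 'v_v', group 1 = 'v'; at [10:19] match 'hsvp_hsvp', group 1 = 'hsvp'.
With a single group, `findall` returns only what that group captured — 3 items.

['o6', 'v', 'hsvp']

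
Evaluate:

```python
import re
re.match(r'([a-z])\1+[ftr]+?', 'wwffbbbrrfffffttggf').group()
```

`re.match` only tries the pattern at the start of the string.
The match spans [0:3] → 'wwf'.

'wwf'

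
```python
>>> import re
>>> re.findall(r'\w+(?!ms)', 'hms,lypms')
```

['hms', 'lypms']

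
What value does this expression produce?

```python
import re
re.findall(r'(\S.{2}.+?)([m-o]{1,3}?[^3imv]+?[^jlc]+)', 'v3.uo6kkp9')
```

Multiple groups make `findall` return tuples — one 2-tuple for the one match.

[('v3.u', 'o6kkp9')]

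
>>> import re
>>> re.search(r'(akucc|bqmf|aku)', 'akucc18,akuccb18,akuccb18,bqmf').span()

Branches in `(...|...)` are attempted left-to-right; the first branch that allows the whole pattern to succeed is taken.
The match spans [0:5] → 'akucc'.

(0, 5)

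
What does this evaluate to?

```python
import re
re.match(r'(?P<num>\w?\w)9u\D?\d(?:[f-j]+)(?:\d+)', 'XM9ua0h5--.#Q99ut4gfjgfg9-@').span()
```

`re.match` won't scan ahead — the pattern has to work from the very first character.
The match spans [0:8] → 'XM9ua0h5'.

(0, 8)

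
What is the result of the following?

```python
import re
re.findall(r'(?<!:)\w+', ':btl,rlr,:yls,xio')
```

['tl', 'rlr', 'ls', 'xio']

Because the assertion is negative and zero-width, positions next to the forbidden text are skipped.
`findall` yields the raw match text (4 of them) because the pattern has no groups.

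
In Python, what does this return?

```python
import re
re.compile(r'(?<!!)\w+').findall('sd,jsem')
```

`(?!…)`/`(?<!…)` only lets a position through if the neighbouring text does NOT match; no characters are consumed.
Scanning left to right: at [0:2] → 'sd'; at [3:7] → 'jsem'.
`findall` yields the raw match text (2 of them) because the pattern has no groups.

['sd', 'jsem']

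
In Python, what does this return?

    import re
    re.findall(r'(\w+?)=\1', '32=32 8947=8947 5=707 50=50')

After group 1 captures some text, `\1` only succeeds where that same text appears again.
Scanning left to right: at [0:5] match '32=32', group 1 = '32'; at [6:15] match '8947=8947', group 1 = '8947'; at [22:27] match '50=50', group 1 = '50'.
Because there's exactly one group, `findall` drops the full match and keeps group 1 from each hit.

['32', '8947', '50']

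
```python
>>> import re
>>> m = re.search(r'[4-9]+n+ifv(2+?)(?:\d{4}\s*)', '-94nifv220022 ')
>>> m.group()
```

'94nifv22002'

The match spans [1:12] → '94nifv22002'.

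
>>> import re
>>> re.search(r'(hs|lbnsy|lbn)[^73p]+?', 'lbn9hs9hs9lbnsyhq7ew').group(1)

'lbn'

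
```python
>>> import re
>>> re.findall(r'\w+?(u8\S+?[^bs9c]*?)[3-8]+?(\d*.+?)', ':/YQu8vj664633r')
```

[('u8vj', '64633r')]

Because the quantifier is non-greedy, it stops expanding at the earliest point where the rest of the pattern can succeed.
With 2 capturing groups, `findall` returns a 2-tuple per match.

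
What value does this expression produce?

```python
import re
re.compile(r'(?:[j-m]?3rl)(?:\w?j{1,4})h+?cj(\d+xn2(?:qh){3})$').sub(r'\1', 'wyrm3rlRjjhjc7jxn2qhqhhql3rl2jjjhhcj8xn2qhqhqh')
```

'wyrm3rlRjjhjc7jxn2qhqhhq8xn2qhqhqh'

This matches optionally a character in [j-m], then the literal '3rl' (non-capturing group); then optionally a word character, then 1 to 4 of a literal 'j' (non-capturing group); then one or more of a literal 'h' (lazy), then the literal 'cj'; then one or more of a digit, then the literal 'xn2', then the literal 'qh' repeated 3 times (captured); then anchored at the end.
Matches: at [24:46] → 'l3rl2jjjhhcj8xn2qhqhqh'.
The replacement refers to a captured group, so each match is rewritten using its own captured text.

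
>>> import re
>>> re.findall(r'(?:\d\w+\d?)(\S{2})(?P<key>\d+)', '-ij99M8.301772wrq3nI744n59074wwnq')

This matches a digit, then one or more of a word character, then optionally a digit (non-capturing group); then exactly 2 of a non-whitespace character (captured); then one or more of a digit (captured as 'key').
Multiple groups make `findall` return tuples — one 2-tuple for each match.

[('.3', '01772'), ('07', '4')]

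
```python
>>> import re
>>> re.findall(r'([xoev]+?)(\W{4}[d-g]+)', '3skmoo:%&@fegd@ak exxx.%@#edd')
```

[('oo', ':%&@fegd'), ('exxx', '.%@#edd')]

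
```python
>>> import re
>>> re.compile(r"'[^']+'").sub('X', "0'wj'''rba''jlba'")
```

"0X'XX"

Every occurrence is swapped for 'X'.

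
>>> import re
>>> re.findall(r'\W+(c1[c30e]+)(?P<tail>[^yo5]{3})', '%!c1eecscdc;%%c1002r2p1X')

[('c1eec', 'scd'), ('c100', '2r2')]

The pattern matches one or more of a non-word character; then the literal 'c1', then one or more of one of [c30e] (captured); then exactly 3 of any character except [yo5] (captured as 'tail').
Multiple groups make `findall` return tuples — one 2-tuple for each match.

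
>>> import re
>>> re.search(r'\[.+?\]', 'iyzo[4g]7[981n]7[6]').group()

'[4g]'

A `+?`/`*?`/`{m,n}?` starts at its minimum and grows only as far as needed for what follows to match.
The match spans [4:8] → '[4g]'.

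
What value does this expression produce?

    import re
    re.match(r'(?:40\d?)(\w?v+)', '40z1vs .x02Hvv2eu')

None

`match` is anchored at position 0; if the pattern doesn't fit there, it returns None.
Here position 0 doesn't satisfy it, so the call returns None.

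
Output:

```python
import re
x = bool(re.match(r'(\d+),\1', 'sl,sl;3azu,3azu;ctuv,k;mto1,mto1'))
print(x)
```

`re.match` only tries the pattern at the start of the string.
Here position 0 doesn't satisfy it, so the call returns None, and `bool(None)` is False.

False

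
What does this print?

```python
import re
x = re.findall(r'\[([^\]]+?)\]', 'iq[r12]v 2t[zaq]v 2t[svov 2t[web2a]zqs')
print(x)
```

['r12', 'zaq', 'svov 2t[web2a']

Scanning left to right: at [2:7] match '[r12]', group 1 = 'r12'; at [11:16] match '[zaq]', group 1 = 'zaq'; at [20:35] match '[svov 2t[web2a]', group 1 = 'svov 2t[web2a'.
`findall` collects group 1 from each match (3 total).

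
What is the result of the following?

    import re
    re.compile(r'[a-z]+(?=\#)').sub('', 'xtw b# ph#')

The positive lookaround only admits positions where the adjacent text matches; those characters stay outside the span.
Matches: at [4:5] → 'b'; at [7:9] → 'ph'.
Each match is replaced by ''.

'xtw # #'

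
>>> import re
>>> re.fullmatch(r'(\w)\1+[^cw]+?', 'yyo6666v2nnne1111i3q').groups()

After group 1 captures some text, `\1` only succeeds where that same text appears again.
`fullmatch` succeeds only if the pattern covers the string from start to end.
The match spans [0:20] → 'yyo6666v2nnne1111i3q'.
Captured: group 1 = 'y'.

('y',)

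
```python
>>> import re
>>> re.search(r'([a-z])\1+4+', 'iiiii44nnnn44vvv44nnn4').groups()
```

The match spans [0:7] → 'iiiii44'.
Captured: group 1 = 'i'.

('i',)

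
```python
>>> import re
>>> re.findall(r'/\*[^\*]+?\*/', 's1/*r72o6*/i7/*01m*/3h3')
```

With no groups in the pattern, `findall` gives back each whole match — 2 here.

['/*r72o6*/', '/*01m*/']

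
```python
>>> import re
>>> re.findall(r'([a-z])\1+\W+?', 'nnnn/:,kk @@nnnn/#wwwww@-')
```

A backreference is literal: `\1` must see the identical characters the first group matched.
Scanning left to right: at [0:5] match 'nnnn/', group 1 = 'n'; at [7:10] match 'kk ', group 1 = 'k'; at [12:17] match 'nnnn/', group 1 = 'n'; at [18:24] match 'wwwww@', group 1 = 'w'.
With a single group, `findall` returns only what that group captured — 4 items.

['n', 'k', 'n', 'w']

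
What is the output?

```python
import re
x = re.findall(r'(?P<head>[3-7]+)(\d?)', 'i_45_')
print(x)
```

[('45', '')]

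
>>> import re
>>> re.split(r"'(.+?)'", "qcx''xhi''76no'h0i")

['qcx', "'xhi", '', '76no', 'h0i']

Because the quantifier is non-greedy, it stops expanding at the earliest point where the rest of the pattern can succeed.
Because the pattern has a capturing group, `split` also inserts each captured text between the pieces.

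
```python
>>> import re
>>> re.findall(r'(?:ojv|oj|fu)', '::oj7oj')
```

Since nothing is captured, `findall` lists the 2 matched substrings directly.

['oj', 'oj']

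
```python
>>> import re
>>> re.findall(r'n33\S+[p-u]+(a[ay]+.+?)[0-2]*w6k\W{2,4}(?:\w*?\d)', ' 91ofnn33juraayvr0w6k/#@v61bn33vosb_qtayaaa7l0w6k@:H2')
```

The pattern matches the literal 'n33', then one or more of a non-whitespace character, then one or more of a character in [p-u]; then the literal 'a', then one or more of one of [ay], then one or more of any character (lazy) (captured); then zero or more of a character in [0-2], then the literal 'w6k', then 2 to 4 of a non-word character; then zero or more of a word character (lazy), then a digit (non-capturing group).
Because the quantifier is non-greedy, it stops expanding at the earliest point where the rest of the pattern can succeed.
Scanning left to right: at [6:53] match 'n33juraayvr0w6k/#@v61bn33vosb_qtayaaa7l0w6k@:H2', group 1 = 'ayaaa7l'.
Because there's exactly one group, `findall` drops the full match and keeps group 1 from the one hit.

['ayaaa7l']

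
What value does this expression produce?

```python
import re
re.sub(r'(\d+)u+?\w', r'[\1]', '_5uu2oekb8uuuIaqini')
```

'_[5]2oekb[8]uIaqini'

Pattern: one or more of a digit (captured); then one or more of a literal 'u' (lazy), then a word character.
Lazy quantifiers expand one character at a time until the remainder of the pattern can match.
Matches: at [1:4] → '5uu'; at [9:12] → '8uu'.
`\1` in the replacement pulls in group 1's text for each match.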